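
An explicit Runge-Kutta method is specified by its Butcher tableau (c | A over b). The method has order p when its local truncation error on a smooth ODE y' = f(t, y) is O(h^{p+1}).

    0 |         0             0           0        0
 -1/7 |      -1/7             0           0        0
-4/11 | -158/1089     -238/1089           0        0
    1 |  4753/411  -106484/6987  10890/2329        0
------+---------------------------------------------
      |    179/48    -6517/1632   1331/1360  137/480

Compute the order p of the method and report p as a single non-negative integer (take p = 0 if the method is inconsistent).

4

b = (179/48, -6517/1632, 1331/1360, 137/480)
c = (0, -1/7, -4/11, 1)
Ac = (0, 0, 34/1089, 196/411)
Σ b_i: 179/48·1 + (-6517/1632)·1 + 1331/1360·1 + 137/480·1 = 1 ✓
b·c: (-6517/1632)·(-1/7) + 1331/1360·(-4/11) + 137/480·1 = 1/2 ✓
b·c²: (-6517/1632)·1/49 + 1331/1360·16/121 + 137/480·1 = 1/3 ✓
b·Ac: 1331/1360·34/1089 + 137/480·196/411 = 1/6 ✓
b·c³: (-6517/1632)·(-1/343) + 1331/1360·(-64/1331) + 137/480·1 = 1/4 ✓
b·(c∘Ac): 1331/1360·(-136/11979) + 137/480·196/411 = 1/8 ✓
b·Ac²: 1331/1360·(-34/7623) + 137/480·884/2877 = 1/12 ✓
b·A²c: 137/480·20/137 = 1/24 ✓; 4 stages ⇒ order 4.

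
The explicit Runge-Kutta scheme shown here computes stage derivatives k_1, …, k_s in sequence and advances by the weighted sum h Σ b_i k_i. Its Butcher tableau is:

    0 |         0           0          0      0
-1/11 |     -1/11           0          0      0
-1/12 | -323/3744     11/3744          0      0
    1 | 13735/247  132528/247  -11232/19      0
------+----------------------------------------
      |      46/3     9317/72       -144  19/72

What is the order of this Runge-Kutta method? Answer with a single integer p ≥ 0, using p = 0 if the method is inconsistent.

b = (46/3, 9317/72, -144, 19/72)
c = (0, -1/11, -1/12, 1)
Ac = (0, 0, -1/3744, 120/247)
Σ b_i: 46/3·1 + 9317/72·1 + (-144)·1 + 19/72·1 = 1 ✓
b·c: 9317/72·(-1/11) + (-144)·(-1/12) + 19/72·1 = 1/2 ✓
b·c²: 9317/72·1/121 + (-144)·1/144 + 19/72·1 = 1/3 ✓
b·Ac: (-144)·(-1/3744) + 19/72·120/247 = 1/6 ✓
b·c³: 9317/72·(-1/1331) + (-144)·(-1/1728) + 19/72·1 = 1/4 ✓
b·(c∘Ac): (-144)·1/44928 + 19/72·120/247 = 1/8 ✓
b·Ac²: (-144)·1/41184 + 19/72·894/2717 = 1/12 ✓
b·A²c: 19/72·3/19 = 1/24 ✓; 4 stages ⇒ order 4.

4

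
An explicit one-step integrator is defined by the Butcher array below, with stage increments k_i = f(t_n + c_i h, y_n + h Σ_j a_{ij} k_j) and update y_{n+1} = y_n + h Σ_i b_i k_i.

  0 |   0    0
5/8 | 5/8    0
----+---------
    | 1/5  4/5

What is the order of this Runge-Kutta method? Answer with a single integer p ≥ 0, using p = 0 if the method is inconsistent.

b = (1/5, 4/5)
c = (0, 5/8)
Σ b_i: 1/5·1 + 4/5·1 = 1 ✓
b·c: 4/5·5/8 = 1/2 ✓; 2 stages ⇒ order 2.

2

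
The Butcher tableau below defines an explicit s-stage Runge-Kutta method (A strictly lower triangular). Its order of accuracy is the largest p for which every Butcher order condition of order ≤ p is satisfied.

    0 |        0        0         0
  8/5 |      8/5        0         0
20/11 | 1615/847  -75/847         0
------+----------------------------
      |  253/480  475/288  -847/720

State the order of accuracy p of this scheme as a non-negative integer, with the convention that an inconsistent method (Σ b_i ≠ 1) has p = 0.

b = (253/480, 475/288, -847/720)
c = (0, 8/5, 20/11)
Ac = (0, 0, -120/847)
Σ b_i: 253/480·1 + 475/288·1 + (-847/720)·1 = 1 ✓
b·c: 475/288·8/5 + (-847/720)·20/11 = 1/2 ✓
b·c²: 475/288·64/25 + (-847/720)·400/121 = 1/3 ✓
b·Ac: (-847/720)·(-120/847) = 1/6 ✓; 3 stages ⇒ order 3.

3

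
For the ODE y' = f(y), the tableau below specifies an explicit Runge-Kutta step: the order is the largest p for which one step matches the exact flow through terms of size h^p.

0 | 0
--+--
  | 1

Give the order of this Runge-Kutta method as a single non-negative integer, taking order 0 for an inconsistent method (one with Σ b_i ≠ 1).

1

b = (1)
c = (0)
Σ b_i: 1·1 = 1 ✓; 1 stage ⇒ order 1.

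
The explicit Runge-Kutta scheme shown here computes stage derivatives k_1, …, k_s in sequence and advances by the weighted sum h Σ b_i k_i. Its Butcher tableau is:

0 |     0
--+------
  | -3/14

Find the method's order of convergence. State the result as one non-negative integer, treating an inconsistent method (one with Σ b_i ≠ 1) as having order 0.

b = (-3/14)
c = (0)
Σ b_i: (-3/14)·1 = -3/14 ≠ 1 ⇒ order 0.

0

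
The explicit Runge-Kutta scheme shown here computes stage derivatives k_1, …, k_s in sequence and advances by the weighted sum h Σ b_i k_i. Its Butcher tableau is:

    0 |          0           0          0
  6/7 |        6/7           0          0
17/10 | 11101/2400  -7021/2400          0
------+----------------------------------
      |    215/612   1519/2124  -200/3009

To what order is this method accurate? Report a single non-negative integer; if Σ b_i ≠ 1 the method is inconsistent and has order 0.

b = (215/612, 1519/2124, -200/3009)
c = (0, 6/7, 17/10)
Ac = (0, 0, -1003/400)
Σ b_i: 215/612·1 + 1519/2124·1 + (-200/3009)·1 = 1 ✓
b·c: 1519/2124·6/7 + (-200/3009)·17/10 = 1/2 ✓
b·c²: 1519/2124·36/49 + (-200/3009)·289/100 = 1/3 ✓
b·Ac: (-200/3009)·(-1003/400) = 1/6 ✓; 3 stages ⇒ order 3.

3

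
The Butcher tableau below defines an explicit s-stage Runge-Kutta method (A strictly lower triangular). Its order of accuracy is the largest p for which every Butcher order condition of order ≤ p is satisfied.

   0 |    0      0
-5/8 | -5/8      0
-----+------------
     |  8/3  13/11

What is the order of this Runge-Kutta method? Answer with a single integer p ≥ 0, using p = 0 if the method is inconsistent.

0

b = (8/3, 13/11)
c = (0, -5/8)
Σ b_i: 8/3·1 + 13/11·1 = 127/33 ≠ 1 ⇒ order 0.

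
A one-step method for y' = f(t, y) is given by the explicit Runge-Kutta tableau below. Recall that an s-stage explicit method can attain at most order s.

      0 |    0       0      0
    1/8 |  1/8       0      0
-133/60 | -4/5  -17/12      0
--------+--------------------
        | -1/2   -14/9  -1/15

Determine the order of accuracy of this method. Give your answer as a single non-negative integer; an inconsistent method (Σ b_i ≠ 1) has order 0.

0

b = (-1/2, -14/9, -1/15)
c = (0, 1/8, -133/60)
Ac = (0, 0, -17/96)
Σ b_i: (-1/2)·1 + (-14/9)·1 + (-1/15)·1 = -191/90 ≠ 1 ⇒ order 0.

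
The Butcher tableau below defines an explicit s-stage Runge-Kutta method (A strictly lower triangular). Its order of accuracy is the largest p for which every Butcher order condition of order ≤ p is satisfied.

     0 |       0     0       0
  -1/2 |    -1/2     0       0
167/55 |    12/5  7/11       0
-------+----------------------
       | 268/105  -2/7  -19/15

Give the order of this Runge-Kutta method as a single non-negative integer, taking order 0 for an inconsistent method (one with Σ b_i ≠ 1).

1

b = (268/105, -2/7, -19/15)
c = (0, -1/2, 167/55)
Ac = (0, 0, -7/22)
Σ b_i: 268/105·1 + (-2/7)·1 + (-19/15)·1 = 1 ✓
b·c: (-2/7)·(-1/2) + (-19/15)·167/55 = -21386/5775 ≠ 1/2 ⇒ order 1.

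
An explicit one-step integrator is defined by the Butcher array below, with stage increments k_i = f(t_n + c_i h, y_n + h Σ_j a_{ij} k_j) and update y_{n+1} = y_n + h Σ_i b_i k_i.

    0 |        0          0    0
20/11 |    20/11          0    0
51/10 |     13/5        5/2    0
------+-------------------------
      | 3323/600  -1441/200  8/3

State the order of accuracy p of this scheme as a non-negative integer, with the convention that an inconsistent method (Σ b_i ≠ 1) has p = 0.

b = (3323/600, -1441/200, 8/3)
c = (0, 20/11, 51/10)
Ac = (0, 0, 50/11)
Σ b_i: 3323/600·1 + (-1441/200)·1 + 8/3·1 = 1 ✓
b·c: (-1441/200)·20/11 + 8/3·51/10 = 1/2 ✓
b·c²: (-1441/200)·400/121 + 8/3·2601/100 = 12524/275 ≠ 1/3 ⇒ order 2.
b·Ac: 8/3·50/11 = 400/33 ≠ 1/6

2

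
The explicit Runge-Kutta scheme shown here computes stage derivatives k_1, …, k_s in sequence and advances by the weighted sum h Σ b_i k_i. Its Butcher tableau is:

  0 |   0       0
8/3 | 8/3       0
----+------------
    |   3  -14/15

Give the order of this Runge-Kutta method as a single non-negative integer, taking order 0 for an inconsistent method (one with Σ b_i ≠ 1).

0

b = (3, -14/15)
c = (0, 8/3)
Σ b_i: 3·1 + (-14/15)·1 = 31/15 ≠ 1 ⇒ order 0.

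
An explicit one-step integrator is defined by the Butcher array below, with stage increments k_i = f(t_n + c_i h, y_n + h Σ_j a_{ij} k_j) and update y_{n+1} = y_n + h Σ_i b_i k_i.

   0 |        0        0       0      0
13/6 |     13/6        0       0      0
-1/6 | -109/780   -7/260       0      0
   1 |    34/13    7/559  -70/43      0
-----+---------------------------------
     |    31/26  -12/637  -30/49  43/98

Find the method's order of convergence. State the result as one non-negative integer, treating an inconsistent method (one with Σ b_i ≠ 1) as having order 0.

4

b = (31/26, -12/637, -30/49, 43/98)
c = (0, 13/6, -1/6, 1)
Ac = (0, 0, -7/120, 77/258)
Σ b_i: 31/26·1 + (-12/637)·1 + (-30/49)·1 + 43/98·1 = 1 ✓
b·c: (-12/637)·13/6 + (-30/49)·(-1/6) + 43/98·1 = 1/2 ✓
b·c²: (-12/637)·169/36 + (-30/49)·1/36 + 43/98·1 = 1/3 ✓
b·Ac: (-30/49)·(-7/120) + 43/98·77/258 = 1/6 ✓
b·c³: (-12/637)·2197/216 + (-30/49)·(-1/216) + 43/98·1 = 1/4 ✓
b·(c∘Ac): (-30/49)·7/720 + 43/98·77/258 = 1/8 ✓
b·Ac²: (-30/49)·(-91/720) + 43/98·7/516 = 1/12 ✓
b·A²c: 43/98·49/516 = 1/24 ✓; 4 stages ⇒ order 4.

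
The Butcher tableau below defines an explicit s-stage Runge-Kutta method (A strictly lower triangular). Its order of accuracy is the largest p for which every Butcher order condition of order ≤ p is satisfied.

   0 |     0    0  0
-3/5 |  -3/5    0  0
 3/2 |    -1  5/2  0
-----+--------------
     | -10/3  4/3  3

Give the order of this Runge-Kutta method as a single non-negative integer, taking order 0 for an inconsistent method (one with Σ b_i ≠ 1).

1

b = (-10/3, 4/3, 3)
c = (0, -3/5, 3/2)
Ac = (0, 0, -3/2)
Σ b_i: (-10/3)·1 + 4/3·1 + 3·1 = 1 ✓
b·c: 4/3·(-3/5) + 3·3/2 = 37/10 ≠ 1/2 ⇒ order 1.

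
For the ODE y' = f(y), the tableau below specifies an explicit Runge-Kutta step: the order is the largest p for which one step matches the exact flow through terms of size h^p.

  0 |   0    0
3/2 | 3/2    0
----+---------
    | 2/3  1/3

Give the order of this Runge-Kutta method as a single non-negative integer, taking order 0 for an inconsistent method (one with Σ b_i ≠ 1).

b = (2/3, 1/3)
c = (0, 3/2)
Σ b_i: 2/3·1 + 1/3·1 = 1 ✓
b·c: 1/3·3/2 = 1/2 ✓; 2 stages ⇒ order 2.

2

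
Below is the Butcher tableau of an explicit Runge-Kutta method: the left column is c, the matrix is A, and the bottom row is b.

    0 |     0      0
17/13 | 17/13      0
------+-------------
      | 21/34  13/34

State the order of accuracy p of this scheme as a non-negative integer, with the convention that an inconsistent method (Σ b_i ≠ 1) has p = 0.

b = (21/34, 13/34)
c = (0, 17/13)
Σ b_i: 21/34·1 + 13/34·1 = 1 ✓
b·c: 13/34·17/13 = 1/2 ✓; 2 stages ⇒ order 2.

2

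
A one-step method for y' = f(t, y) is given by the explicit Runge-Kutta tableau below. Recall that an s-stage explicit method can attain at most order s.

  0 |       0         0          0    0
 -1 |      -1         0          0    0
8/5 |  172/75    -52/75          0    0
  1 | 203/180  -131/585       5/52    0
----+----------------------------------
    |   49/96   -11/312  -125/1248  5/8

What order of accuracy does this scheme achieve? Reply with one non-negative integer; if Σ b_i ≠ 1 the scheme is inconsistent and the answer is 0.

b = (49/96, -11/312, -125/1248, 5/8)
c = (0, -1, 8/5, 1)
Ac = (0, 0, 52/75, 17/45)
Σ b_i: 49/96·1 + (-11/312)·1 + (-125/1248)·1 + 5/8·1 = 1 ✓
b·c: (-11/312)·(-1) + (-125/1248)·8/5 + 5/8·1 = 1/2 ✓
b·c²: (-11/312)·1 + (-125/1248)·64/25 + 5/8·1 = 1/3 ✓
b·Ac: (-125/1248)·52/75 + 5/8·17/45 = 1/6 ✓
b·c³: (-11/312)·(-1) + (-125/1248)·512/125 + 5/8·1 = 1/4 ✓
b·(c∘Ac): (-125/1248)·416/375 + 5/8·17/45 = 1/8 ✓
b·Ac²: (-125/1248)·(-52/75) + 5/8·1/45 = 1/12 ✓
b·A²c: 5/8·1/15 = 1/24 ✓; 4 stages ⇒ order 4.

4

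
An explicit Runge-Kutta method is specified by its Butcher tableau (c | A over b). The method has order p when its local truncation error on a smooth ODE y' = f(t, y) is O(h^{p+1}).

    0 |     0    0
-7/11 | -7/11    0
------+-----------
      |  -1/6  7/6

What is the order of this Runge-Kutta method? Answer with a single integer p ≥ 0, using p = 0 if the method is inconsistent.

1

b = (-1/6, 7/6)
c = (0, -7/11)
Σ b_i: (-1/6)·1 + 7/6·1 = 1 ✓
b·c: 7/6·(-7/11) = -49/66 ≠ 1/2 ⇒ order 1.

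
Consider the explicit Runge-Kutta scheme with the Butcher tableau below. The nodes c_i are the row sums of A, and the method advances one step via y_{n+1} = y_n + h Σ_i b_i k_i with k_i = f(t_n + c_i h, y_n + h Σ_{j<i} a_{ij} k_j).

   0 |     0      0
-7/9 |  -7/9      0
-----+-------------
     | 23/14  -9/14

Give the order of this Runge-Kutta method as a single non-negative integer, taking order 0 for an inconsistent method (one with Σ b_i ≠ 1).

2

b = (23/14, -9/14)
c = (0, -7/9)
Σ b_i: 23/14·1 + (-9/14)·1 = 1 ✓
b·c: (-9/14)·(-7/9) = 1/2 ✓; 2 stages ⇒ order 2.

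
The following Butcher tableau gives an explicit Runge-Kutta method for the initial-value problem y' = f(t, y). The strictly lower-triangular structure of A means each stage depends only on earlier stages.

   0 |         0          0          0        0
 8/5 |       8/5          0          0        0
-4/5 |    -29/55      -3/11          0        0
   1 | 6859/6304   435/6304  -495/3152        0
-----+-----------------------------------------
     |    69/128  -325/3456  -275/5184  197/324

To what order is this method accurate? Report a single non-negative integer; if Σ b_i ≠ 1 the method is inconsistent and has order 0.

b = (69/128, -325/3456, -275/5184, 197/324)
c = (0, 8/5, -4/5, 1)
Ac = (0, 0, -24/55, 93/394)
Σ b_i: 69/128·1 + (-325/3456)·1 + (-275/5184)·1 + 197/324·1 = 1 ✓
b·c: (-325/3456)·8/5 + (-275/5184)·(-4/5) + 197/324·1 = 1/2 ✓
b·c²: (-325/3456)·64/25 + (-275/5184)·16/25 + 197/324·1 = 1/3 ✓
b·Ac: (-275/5184)·(-24/55) + 197/324·93/394 = 1/6 ✓
b·c³: (-325/3456)·512/125 + (-275/5184)·(-64/125) + 197/324·1 = 1/4 ✓
b·(c∘Ac): (-275/5184)·96/275 + 197/324·93/394 = 1/8 ✓
b·Ac²: (-275/5184)·(-192/275) + 197/324·15/197 = 1/12 ✓
b·A²c: 197/324·27/394 = 1/24 ✓; 4 stages ⇒ order 4.

4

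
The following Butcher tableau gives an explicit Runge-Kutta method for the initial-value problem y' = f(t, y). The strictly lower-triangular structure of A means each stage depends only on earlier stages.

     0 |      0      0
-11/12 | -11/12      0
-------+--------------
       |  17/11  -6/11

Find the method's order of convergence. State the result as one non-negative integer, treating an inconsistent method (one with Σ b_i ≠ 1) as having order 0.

2

b = (17/11, -6/11)
c = (0, -11/12)
Σ b_i: 17/11·1 + (-6/11)·1 = 1 ✓
b·c: (-6/11)·(-11/12) = 1/2 ✓; 2 stages ⇒ order 2.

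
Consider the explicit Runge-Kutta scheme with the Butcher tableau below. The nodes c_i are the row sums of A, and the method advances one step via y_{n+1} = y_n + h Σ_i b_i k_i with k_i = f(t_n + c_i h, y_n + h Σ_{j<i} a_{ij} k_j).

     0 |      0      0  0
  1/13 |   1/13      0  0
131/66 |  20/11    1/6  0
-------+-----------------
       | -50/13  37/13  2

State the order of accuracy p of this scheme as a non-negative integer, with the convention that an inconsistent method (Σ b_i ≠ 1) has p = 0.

b = (-50/13, 37/13, 2)
c = (0, 1/13, 131/66)
Ac = (0, 0, 1/78)
Σ b_i: (-50/13)·1 + 37/13·1 + 2·1 = 1 ✓
b·c: 37/13·1/13 + 2·131/66 = 23360/5577 ≠ 1/2 ⇒ order 1.

1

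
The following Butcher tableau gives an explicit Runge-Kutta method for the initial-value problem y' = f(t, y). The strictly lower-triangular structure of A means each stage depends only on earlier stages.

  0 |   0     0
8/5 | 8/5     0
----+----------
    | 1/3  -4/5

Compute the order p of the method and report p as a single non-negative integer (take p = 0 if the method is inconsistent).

b = (1/3, -4/5)
c = (0, 8/5)
Σ b_i: 1/3·1 + (-4/5)·1 = -7/15 ≠ 1 ⇒ order 0.

0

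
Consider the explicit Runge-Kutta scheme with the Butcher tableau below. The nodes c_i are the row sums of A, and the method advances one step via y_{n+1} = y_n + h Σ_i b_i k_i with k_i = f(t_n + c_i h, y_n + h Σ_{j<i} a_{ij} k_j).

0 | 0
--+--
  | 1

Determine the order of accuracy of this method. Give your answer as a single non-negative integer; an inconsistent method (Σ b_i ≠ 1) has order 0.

1

b = (1)
c = (0)
Σ b_i: 1·1 = 1 ✓; 1 stage ⇒ order 1.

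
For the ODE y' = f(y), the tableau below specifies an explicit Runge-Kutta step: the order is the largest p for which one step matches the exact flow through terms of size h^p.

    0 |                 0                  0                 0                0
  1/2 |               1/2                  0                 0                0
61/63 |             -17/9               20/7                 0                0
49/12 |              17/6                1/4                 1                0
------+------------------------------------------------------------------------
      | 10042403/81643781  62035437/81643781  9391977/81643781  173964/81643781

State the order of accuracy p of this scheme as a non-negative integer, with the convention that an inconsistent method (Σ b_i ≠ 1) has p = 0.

3

b = (10042403/81643781, 62035437/81643781, 9391977/81643781, 173964/81643781)
c = (0, 1/2, 61/63, 49/12)
Ac = (0, 0, 10/7, 551/504)
Σ b_i: 10042403/81643781·1 + 62035437/81643781·1 + 9391977/81643781·1 + 173964/81643781·1 = 1 ✓
b·c: 62035437/81643781·1/2 + 9391977/81643781·61/63 + 173964/81643781·49/12 = 1/2 ✓
b·c²: 62035437/81643781·1/4 + 9391977/81643781·3721/3969 + 173964/81643781·2401/144 = 1/3 ✓
b·Ac: 9391977/81643781·10/7 + 173964/81643781·551/504 = 1/6 ✓
b·c³: 62035437/81643781·1/8 + 9391977/81643781·226981/250047 + 173964/81643781·117649/1728 = 85047513703/246890793744 ≠ 1/4 ⇒ order 3.
b·(c∘Ac): 9391977/81643781·610/441 + 173964/81643781·3857/864 = 991279169/5878352232 ≠ 1/8
b·Ac²: 9391977/81643781·5/7 + 173964/81643781·63505/63504 = 5203186435/61722698436 ≠ 1/12
b·A²c: 173964/81643781·10/7 = 248520/81643781 ≠ 1/24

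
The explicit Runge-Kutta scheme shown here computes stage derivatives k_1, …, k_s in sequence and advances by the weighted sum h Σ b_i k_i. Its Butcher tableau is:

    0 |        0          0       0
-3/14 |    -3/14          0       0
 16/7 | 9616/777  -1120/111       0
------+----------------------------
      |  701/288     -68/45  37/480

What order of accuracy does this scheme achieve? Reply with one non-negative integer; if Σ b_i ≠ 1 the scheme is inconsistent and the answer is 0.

3

b = (701/288, -68/45, 37/480)
c = (0, -3/14, 16/7)
Ac = (0, 0, 80/37)
Σ b_i: 701/288·1 + (-68/45)·1 + 37/480·1 = 1 ✓
b·c: (-68/45)·(-3/14) + 37/480·16/7 = 1/2 ✓
b·c²: (-68/45)·9/196 + 37/480·256/49 = 1/3 ✓
b·Ac: 37/480·80/37 = 1/6 ✓; 3 stages ⇒ order 3.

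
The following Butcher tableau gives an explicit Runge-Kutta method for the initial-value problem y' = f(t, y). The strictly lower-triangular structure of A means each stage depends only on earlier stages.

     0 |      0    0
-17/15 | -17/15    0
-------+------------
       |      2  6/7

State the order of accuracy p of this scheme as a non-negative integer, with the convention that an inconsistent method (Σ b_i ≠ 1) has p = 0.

b = (2, 6/7)
c = (0, -17/15)
Σ b_i: 2·1 + 6/7·1 = 20/7 ≠ 1 ⇒ order 0.

0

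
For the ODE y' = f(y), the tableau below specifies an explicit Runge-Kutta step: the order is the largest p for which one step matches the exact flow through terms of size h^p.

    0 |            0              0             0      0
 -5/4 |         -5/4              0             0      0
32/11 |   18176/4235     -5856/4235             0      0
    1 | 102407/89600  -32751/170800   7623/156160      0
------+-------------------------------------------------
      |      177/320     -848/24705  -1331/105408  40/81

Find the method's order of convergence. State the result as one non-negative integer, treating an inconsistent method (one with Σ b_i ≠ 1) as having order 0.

b = (177/320, -848/24705, -1331/105408, 40/81)
c = (0, -5/4, 32/11, 1)
Ac = (0, 0, 1464/847, 171/448)
Σ b_i: 177/320·1 + (-848/24705)·1 + (-1331/105408)·1 + 40/81·1 = 1 ✓
b·c: (-848/24705)·(-5/4) + (-1331/105408)·32/11 + 40/81·1 = 1/2 ✓
b·c²: (-848/24705)·25/16 + (-1331/105408)·1024/121 + 40/81·1 = 1/3 ✓
b·Ac: (-1331/105408)·1464/847 + 40/81·171/448 = 1/6 ✓
b·c³: (-848/24705)·(-125/64) + (-1331/105408)·32768/1331 + 40/81·1 = 1/4 ✓
b·(c∘Ac): (-1331/105408)·46848/9317 + 40/81·171/448 = 1/8 ✓
b·Ac²: (-1331/105408)·(-1830/847) + 40/81·1017/8960 = 1/12 ✓
b·A²c: 40/81·27/320 = 1/24 ✓; 4 stages ⇒ order 4.

4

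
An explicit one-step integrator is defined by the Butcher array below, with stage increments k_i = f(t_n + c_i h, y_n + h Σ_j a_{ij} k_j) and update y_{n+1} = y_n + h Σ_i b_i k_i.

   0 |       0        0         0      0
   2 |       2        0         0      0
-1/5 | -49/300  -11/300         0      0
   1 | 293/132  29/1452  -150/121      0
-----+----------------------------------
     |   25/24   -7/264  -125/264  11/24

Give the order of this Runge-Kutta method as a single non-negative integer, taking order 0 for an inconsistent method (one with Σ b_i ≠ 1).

4

b = (25/24, -7/264, -125/264, 11/24)
c = (0, 2, -1/5, 1)
Ac = (0, 0, -11/150, 19/66)
Σ b_i: 25/24·1 + (-7/264)·1 + (-125/264)·1 + 11/24·1 = 1 ✓
b·c: (-7/264)·2 + (-125/264)·(-1/5) + 11/24·1 = 1/2 ✓
b·c²: (-7/264)·4 + (-125/264)·1/25 + 11/24·1 = 1/3 ✓
b·Ac: (-125/264)·(-11/150) + 11/24·19/66 = 1/6 ✓
b·c³: (-7/264)·8 + (-125/264)·(-1/125) + 11/24·1 = 1/4 ✓
b·(c∘Ac): (-125/264)·11/750 + 11/24·19/66 = 1/8 ✓
b·Ac²: (-125/264)·(-11/75) + 11/24·1/33 = 1/12 ✓
b·A²c: 11/24·1/11 = 1/24 ✓; 4 stages ⇒ order 4.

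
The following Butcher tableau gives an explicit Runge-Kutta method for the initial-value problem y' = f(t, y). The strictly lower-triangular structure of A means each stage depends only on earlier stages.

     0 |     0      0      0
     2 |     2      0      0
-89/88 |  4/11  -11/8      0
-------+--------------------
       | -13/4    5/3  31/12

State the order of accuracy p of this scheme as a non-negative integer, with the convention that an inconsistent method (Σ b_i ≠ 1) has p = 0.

b = (-13/4, 5/3, 31/12)
c = (0, 2, -89/88)
Ac = (0, 0, -11/4)
Σ b_i: (-13/4)·1 + 5/3·1 + 31/12·1 = 1 ✓
b·c: 5/3·2 + 31/12·(-89/88) = 761/1056 ≠ 1/2 ⇒ order 1.

1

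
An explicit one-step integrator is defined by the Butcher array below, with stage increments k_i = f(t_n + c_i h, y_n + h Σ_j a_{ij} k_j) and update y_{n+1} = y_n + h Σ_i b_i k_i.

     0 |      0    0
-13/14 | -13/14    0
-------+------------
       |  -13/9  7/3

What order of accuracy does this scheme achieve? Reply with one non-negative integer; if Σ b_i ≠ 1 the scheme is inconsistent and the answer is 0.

b = (-13/9, 7/3)
c = (0, -13/14)
Σ b_i: (-13/9)·1 + 7/3·1 = 8/9 ≠ 1 ⇒ order 0.

0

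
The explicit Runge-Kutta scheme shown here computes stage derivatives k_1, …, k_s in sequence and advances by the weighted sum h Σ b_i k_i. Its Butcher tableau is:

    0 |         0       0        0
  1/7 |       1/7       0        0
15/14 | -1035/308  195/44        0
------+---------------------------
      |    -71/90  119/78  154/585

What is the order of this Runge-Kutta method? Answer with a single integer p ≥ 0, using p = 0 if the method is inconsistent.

b = (-71/90, 119/78, 154/585)
c = (0, 1/7, 15/14)
Ac = (0, 0, 195/308)
Σ b_i: (-71/90)·1 + 119/78·1 + 154/585·1 = 1 ✓
b·c: 119/78·1/7 + 154/585·15/14 = 1/2 ✓
b·c²: 119/78·1/49 + 154/585·225/196 = 1/3 ✓
b·Ac: 154/585·195/308 = 1/6 ✓; 3 stages ⇒ order 3.

3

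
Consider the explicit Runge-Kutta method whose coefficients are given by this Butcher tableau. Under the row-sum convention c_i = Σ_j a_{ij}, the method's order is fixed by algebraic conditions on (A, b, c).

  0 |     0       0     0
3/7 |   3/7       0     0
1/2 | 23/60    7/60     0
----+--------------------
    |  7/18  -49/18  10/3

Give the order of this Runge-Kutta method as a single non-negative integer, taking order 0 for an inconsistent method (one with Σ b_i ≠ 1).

b = (7/18, -49/18, 10/3)
c = (0, 3/7, 1/2)
Ac = (0, 0, 1/20)
Σ b_i: 7/18·1 + (-49/18)·1 + 10/3·1 = 1 ✓
b·c: (-49/18)·3/7 + 10/3·1/2 = 1/2 ✓
b·c²: (-49/18)·9/49 + 10/3·1/4 = 1/3 ✓
b·Ac: 10/3·1/20 = 1/6 ✓; 3 stages ⇒ order 3.

3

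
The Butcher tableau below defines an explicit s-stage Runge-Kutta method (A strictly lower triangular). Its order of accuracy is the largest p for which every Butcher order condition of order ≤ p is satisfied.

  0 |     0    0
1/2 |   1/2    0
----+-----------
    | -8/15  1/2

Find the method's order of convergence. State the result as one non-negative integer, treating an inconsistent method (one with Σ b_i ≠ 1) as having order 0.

b = (-8/15, 1/2)
c = (0, 1/2)
Σ b_i: (-8/15)·1 + 1/2·1 = -1/30 ≠ 1 ⇒ order 0.

0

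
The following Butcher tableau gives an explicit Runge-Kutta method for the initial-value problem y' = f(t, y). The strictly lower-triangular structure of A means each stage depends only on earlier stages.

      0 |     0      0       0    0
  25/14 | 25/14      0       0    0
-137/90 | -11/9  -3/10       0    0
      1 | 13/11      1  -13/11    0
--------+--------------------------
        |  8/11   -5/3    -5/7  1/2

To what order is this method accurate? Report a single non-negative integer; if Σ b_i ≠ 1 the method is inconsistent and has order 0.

b = (8/11, -5/3, -5/7, 1/2)
c = (0, 25/14, -137/90, 1)
Ac = (0, 0, -15/28, 12421/3465)
Σ b_i: 8/11·1 + (-5/3)·1 + (-5/7)·1 + 1/2·1 = -533/462 ≠ 1 ⇒ order 0.

0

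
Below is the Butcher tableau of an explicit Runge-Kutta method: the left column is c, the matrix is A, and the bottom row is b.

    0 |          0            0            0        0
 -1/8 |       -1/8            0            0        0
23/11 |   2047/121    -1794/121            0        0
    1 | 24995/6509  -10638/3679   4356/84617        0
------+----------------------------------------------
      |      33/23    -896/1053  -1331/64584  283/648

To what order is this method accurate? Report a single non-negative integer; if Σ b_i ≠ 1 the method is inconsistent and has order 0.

b = (33/23, -896/1053, -1331/64584, 283/648)
c = (0, -1/8, 23/11, 1)
Ac = (0, 0, 897/484, 531/1132)
Σ b_i: 33/23·1 + (-896/1053)·1 + (-1331/64584)·1 + 283/648·1 = 1 ✓
b·c: (-896/1053)·(-1/8) + (-1331/64584)·23/11 + 283/648·1 = 1/2 ✓
b·c²: (-896/1053)·1/64 + (-1331/64584)·529/121 + 283/648·1 = 1/3 ✓
b·Ac: (-1331/64584)·897/484 + 283/648·531/1132 = 1/6 ✓
b·c³: (-896/1053)·(-1/512) + (-1331/64584)·12167/1331 + 283/648·1 = 1/4 ✓
b·(c∘Ac): (-1331/64584)·20631/5324 + 283/648·531/1132 = 1/8 ✓
b·Ac²: (-1331/64584)·(-897/3872) + 283/648·1629/9056 = 1/12 ✓
b·A²c: 283/648·27/283 = 1/24 ✓; 4 stages ⇒ order 4.

4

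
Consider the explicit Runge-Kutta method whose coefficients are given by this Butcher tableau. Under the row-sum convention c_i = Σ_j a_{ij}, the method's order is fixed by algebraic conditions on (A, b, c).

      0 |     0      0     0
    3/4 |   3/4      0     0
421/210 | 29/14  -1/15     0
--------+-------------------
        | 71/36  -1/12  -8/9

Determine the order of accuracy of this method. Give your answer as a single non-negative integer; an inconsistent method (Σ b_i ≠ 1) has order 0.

b = (71/36, -1/12, -8/9)
c = (0, 3/4, 421/210)
Ac = (0, 0, -1/20)
Σ b_i: 71/36·1 + (-1/12)·1 + (-8/9)·1 = 1 ✓
b·c: (-1/12)·3/4 + (-8/9)·421/210 = -27889/15120 ≠ 1/2 ⇒ order 1.

1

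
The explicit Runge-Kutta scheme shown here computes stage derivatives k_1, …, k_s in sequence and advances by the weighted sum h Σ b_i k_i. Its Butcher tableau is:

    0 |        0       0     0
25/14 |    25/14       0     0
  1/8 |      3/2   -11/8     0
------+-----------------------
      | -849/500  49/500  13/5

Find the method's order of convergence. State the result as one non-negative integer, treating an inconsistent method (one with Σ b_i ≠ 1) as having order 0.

b = (-849/500, 49/500, 13/5)
c = (0, 25/14, 1/8)
Ac = (0, 0, -275/112)
Σ b_i: (-849/500)·1 + 49/500·1 + 13/5·1 = 1 ✓
b·c: 49/500·25/14 + 13/5·1/8 = 1/2 ✓
b·c²: 49/500·625/196 + 13/5·1/64 = 113/320 ≠ 1/3 ⇒ order 2.
b·Ac: 13/5·(-275/112) = -715/112 ≠ 1/6

2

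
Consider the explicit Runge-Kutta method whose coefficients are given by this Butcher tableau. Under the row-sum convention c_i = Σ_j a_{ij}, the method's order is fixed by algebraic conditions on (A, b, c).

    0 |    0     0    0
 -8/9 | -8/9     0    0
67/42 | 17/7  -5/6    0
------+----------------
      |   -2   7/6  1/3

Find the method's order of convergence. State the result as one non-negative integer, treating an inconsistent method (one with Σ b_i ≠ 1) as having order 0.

b = (-2, 7/6, 1/3)
c = (0, -8/9, 67/42)
Ac = (0, 0, 20/27)
Σ b_i: (-2)·1 + 7/6·1 + 1/3·1 = -1/2 ≠ 1 ⇒ order 0.

0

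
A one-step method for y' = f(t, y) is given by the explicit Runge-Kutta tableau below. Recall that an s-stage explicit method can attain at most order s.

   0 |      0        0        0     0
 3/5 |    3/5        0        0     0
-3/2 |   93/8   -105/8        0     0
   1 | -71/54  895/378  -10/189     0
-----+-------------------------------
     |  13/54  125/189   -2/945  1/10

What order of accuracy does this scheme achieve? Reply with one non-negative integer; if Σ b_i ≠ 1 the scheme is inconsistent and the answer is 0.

4

b = (13/54, 125/189, -2/945, 1/10)
c = (0, 3/5, -3/2, 1)
Ac = (0, 0, -63/8, 3/2)
Σ b_i: 13/54·1 + 125/189·1 + (-2/945)·1 + 1/10·1 = 1 ✓
b·c: 125/189·3/5 + (-2/945)·(-3/2) + 1/10·1 = 1/2 ✓
b·c²: 125/189·9/25 + (-2/945)·9/4 + 1/10·1 = 1/3 ✓
b·Ac: (-2/945)·(-63/8) + 1/10·3/2 = 1/6 ✓
b·c³: 125/189·27/125 + (-2/945)·(-27/8) + 1/10·1 = 1/4 ✓
b·(c∘Ac): (-2/945)·189/16 + 1/10·3/2 = 1/8 ✓
b·Ac²: (-2/945)·(-189/40) + 1/10·11/15 = 1/12 ✓
b·A²c: 1/10·5/12 = 1/24 ✓; 4 stages ⇒ order 4.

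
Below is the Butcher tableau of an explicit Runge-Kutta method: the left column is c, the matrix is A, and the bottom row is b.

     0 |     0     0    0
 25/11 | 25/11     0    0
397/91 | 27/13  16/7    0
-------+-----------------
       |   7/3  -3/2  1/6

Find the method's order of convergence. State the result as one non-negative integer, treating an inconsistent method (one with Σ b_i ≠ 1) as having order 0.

1

b = (7/3, -3/2, 1/6)
c = (0, 25/11, 397/91)
Ac = (0, 0, 400/77)
Σ b_i: 7/3·1 + (-3/2)·1 + 1/6·1 = 1 ✓
b·c: (-3/2)·25/11 + 1/6·397/91 = -8054/3003 ≠ 1/2 ⇒ order 1.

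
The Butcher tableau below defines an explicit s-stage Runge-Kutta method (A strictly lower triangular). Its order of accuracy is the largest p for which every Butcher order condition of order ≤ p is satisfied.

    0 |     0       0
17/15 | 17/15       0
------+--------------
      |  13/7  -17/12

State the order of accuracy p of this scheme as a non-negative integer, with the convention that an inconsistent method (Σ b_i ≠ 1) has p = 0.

b = (13/7, -17/12)
c = (0, 17/15)
Σ b_i: 13/7·1 + (-17/12)·1 = 37/84 ≠ 1 ⇒ order 0.

0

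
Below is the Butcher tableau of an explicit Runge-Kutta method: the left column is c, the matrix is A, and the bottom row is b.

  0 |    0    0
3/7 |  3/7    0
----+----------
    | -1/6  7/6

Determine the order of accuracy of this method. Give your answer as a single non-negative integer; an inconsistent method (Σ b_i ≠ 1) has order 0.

b = (-1/6, 7/6)
c = (0, 3/7)
Σ b_i: (-1/6)·1 + 7/6·1 = 1 ✓
b·c: 7/6·3/7 = 1/2 ✓; 2 stages ⇒ order 2.

2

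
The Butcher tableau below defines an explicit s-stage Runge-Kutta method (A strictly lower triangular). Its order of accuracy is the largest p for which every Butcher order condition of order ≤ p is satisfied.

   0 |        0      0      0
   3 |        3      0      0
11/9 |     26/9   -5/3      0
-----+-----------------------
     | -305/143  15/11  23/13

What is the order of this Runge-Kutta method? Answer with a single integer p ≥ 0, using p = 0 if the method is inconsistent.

1

b = (-305/143, 15/11, 23/13)
c = (0, 3, 11/9)
Ac = (0, 0, -5)
Σ b_i: (-305/143)·1 + 15/11·1 + 23/13·1 = 1 ✓
b·c: 15/11·3 + 23/13·11/9 = 8048/1287 ≠ 1/2 ⇒ order 1.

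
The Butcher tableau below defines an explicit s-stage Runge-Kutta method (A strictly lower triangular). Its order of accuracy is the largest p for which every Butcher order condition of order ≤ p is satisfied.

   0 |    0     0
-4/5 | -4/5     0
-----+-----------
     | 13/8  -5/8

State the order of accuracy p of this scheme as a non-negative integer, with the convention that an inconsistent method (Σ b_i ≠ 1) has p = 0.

2

b = (13/8, -5/8)
c = (0, -4/5)
Σ b_i: 13/8·1 + (-5/8)·1 = 1 ✓
b·c: (-5/8)·(-4/5) = 1/2 ✓; 2 stages ⇒ order 2.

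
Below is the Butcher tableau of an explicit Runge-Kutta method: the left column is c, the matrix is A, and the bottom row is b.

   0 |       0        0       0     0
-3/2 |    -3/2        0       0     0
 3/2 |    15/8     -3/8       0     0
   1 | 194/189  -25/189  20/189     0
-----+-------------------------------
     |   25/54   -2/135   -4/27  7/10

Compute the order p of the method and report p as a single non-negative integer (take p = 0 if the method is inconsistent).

4

b = (25/54, -2/135, -4/27, 7/10)
c = (0, -3/2, 3/2, 1)
Ac = (0, 0, 9/16, 5/14)
Σ b_i: 25/54·1 + (-2/135)·1 + (-4/27)·1 + 7/10·1 = 1 ✓
b·c: (-2/135)·(-3/2) + (-4/27)·3/2 + 7/10·1 = 1/2 ✓
b·c²: (-2/135)·9/4 + (-4/27)·9/4 + 7/10·1 = 1/3 ✓
b·Ac: (-4/27)·9/16 + 7/10·5/14 = 1/6 ✓
b·c³: (-2/135)·(-27/8) + (-4/27)·27/8 + 7/10·1 = 1/4 ✓
b·(c∘Ac): (-4/27)·27/32 + 7/10·5/14 = 1/8 ✓
b·Ac²: (-4/27)·(-27/32) + 7/10·(-5/84) = 1/12 ✓
b·A²c: 7/10·5/84 = 1/24 ✓; 4 stages ⇒ order 4.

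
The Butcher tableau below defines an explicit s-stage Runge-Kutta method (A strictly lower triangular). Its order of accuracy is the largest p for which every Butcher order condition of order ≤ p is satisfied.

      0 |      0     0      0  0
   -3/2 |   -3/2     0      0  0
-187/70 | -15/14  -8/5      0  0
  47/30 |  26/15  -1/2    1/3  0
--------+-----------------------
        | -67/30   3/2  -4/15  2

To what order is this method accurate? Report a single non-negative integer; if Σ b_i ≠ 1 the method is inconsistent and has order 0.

1

b = (-67/30, 3/2, -4/15, 2)
c = (0, -3/2, -187/70, 47/30)
Ac = (0, 0, 12/5, -59/420)
Σ b_i: (-67/30)·1 + 3/2·1 + (-4/15)·1 + 2·1 = 1 ✓
b·c: 3/2·(-3/2) + (-4/15)·(-187/70) + 2·47/30 = 1117/700 ≠ 1/2 ⇒ order 1.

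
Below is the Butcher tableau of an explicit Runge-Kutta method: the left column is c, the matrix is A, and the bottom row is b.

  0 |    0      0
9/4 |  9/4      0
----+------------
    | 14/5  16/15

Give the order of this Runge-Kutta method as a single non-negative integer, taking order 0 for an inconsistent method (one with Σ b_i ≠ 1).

0

b = (14/5, 16/15)
c = (0, 9/4)
Σ b_i: 14/5·1 + 16/15·1 = 58/15 ≠ 1 ⇒ order 0.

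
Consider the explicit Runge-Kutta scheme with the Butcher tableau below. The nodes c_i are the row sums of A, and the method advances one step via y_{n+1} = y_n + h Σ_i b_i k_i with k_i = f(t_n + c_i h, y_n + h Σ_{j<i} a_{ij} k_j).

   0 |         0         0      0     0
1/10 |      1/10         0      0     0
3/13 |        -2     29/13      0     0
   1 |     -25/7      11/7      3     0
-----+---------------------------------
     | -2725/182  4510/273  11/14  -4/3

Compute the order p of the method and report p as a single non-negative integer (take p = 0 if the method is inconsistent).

b = (-2725/182, 4510/273, 11/14, -4/3)
c = (0, 1/10, 3/13, 1)
Ac = (0, 0, 29/130, 773/910)
Σ b_i: (-2725/182)·1 + 4510/273·1 + 11/14·1 + (-4/3)·1 = 1 ✓
b·c: 4510/273·1/10 + 11/14·3/13 + (-4/3)·1 = 1/2 ✓
b·c²: 4510/273·1/100 + 11/14·9/169 + (-4/3)·1 = -6662/5915 ≠ 1/3 ⇒ order 2.
b·Ac: 11/14·29/130 + (-4/3)·773/910 = -5227/5460 ≠ 1/6

2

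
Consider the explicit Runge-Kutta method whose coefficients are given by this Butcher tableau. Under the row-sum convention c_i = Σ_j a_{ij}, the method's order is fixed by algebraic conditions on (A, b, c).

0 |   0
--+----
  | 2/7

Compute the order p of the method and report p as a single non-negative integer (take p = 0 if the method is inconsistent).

0

b = (2/7)
c = (0)
Σ b_i: 2/7·1 = 2/7 ≠ 1 ⇒ order 0.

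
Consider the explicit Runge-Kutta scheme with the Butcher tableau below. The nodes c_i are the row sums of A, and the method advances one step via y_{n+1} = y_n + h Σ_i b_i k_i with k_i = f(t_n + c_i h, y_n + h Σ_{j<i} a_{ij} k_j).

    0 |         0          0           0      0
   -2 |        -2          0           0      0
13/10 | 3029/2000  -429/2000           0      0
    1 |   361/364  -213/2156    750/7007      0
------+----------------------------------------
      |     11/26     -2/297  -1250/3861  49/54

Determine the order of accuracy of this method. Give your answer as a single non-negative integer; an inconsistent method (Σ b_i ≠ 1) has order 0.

b = (11/26, -2/297, -1250/3861, 49/54)
c = (0, -2, 13/10, 1)
Ac = (0, 0, 429/1000, 33/98)
Σ b_i: 11/26·1 + (-2/297)·1 + (-1250/3861)·1 + 49/54·1 = 1 ✓
b·c: (-2/297)·(-2) + (-1250/3861)·13/10 + 49/54·1 = 1/2 ✓
b·c²: (-2/297)·4 + (-1250/3861)·169/100 + 49/54·1 = 1/3 ✓
b·Ac: (-1250/3861)·429/1000 + 49/54·33/98 = 1/6 ✓
b·c³: (-2/297)·(-8) + (-1250/3861)·2197/1000 + 49/54·1 = 1/4 ✓
b·(c∘Ac): (-1250/3861)·5577/10000 + 49/54·33/98 = 1/8 ✓
b·Ac²: (-1250/3861)·(-429/500) + 49/54·(-3/14) = 1/12 ✓
b·A²c: 49/54·9/196 = 1/24 ✓; 4 stages ⇒ order 4.

4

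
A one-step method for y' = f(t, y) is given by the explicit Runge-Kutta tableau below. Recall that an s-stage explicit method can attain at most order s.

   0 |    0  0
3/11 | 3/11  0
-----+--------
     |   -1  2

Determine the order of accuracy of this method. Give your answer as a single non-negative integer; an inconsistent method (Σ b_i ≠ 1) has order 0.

b = (-1, 2)
c = (0, 3/11)
Σ b_i: (-1)·1 + 2·1 = 1 ✓
b·c: 2·3/11 = 6/11 ≠ 1/2 ⇒ order 1.

1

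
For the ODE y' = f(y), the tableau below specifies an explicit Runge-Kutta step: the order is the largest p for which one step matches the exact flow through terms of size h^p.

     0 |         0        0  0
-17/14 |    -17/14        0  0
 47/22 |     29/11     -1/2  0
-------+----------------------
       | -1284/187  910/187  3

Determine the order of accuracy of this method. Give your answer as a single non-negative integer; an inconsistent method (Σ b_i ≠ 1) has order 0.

b = (-1284/187, 910/187, 3)
c = (0, -17/14, 47/22)
Ac = (0, 0, 17/28)
Σ b_i: (-1284/187)·1 + 910/187·1 + 3·1 = 1 ✓
b·c: 910/187·(-17/14) + 3·47/22 = 1/2 ✓
b·c²: 910/187·289/196 + 3·2209/484 = 70699/3388 ≠ 1/3 ⇒ order 2.
b·Ac: 3·17/28 = 51/28 ≠ 1/6

2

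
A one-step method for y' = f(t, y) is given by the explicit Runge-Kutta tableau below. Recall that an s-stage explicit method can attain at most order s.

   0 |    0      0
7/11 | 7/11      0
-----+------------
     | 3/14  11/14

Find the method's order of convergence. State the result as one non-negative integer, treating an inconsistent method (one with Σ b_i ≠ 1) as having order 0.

b = (3/14, 11/14)
c = (0, 7/11)
Σ b_i: 3/14·1 + 11/14·1 = 1 ✓
b·c: 11/14·7/11 = 1/2 ✓; 2 stages ⇒ order 2.

2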